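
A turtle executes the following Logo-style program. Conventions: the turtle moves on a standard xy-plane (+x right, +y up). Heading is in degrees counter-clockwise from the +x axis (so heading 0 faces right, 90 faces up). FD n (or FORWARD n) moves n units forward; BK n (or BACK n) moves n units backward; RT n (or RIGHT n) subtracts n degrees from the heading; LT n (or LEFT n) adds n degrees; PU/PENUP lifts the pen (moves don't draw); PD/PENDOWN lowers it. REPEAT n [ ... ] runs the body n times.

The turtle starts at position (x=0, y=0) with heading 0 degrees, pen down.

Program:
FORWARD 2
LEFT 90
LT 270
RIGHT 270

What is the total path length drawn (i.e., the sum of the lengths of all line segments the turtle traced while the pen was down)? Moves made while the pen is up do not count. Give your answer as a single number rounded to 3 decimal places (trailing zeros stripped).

Answer: 2

Derivation:
Executing turtle program step by step:
Start: pos=(0,0), heading=0, pen down
FD 2: (0,0) -> (2,0) [heading=0, draw]
LT 90: heading 0 -> 90
LT 270: heading 90 -> 0
RT 270: heading 0 -> 90
Final: pos=(2,0), heading=90, 1 segment(s) drawn

Segment lengths:
  seg 1: (0,0) -> (2,0), length = 2
Total = 2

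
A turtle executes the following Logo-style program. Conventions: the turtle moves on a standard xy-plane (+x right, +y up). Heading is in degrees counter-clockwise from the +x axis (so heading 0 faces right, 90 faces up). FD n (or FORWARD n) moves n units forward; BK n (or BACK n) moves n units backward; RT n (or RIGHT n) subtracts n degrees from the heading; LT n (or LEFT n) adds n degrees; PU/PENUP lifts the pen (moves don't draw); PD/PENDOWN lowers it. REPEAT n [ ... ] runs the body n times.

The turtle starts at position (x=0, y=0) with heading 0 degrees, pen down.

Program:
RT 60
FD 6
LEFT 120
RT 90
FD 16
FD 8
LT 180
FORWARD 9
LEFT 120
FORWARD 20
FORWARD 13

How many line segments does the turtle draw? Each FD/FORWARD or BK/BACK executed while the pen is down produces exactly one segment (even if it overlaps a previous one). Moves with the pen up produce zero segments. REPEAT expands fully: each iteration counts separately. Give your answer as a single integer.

Executing turtle program step by step:
Start: pos=(0,0), heading=0, pen down
RT 60: heading 0 -> 300
FD 6: (0,0) -> (3,-5.196) [heading=300, draw]
LT 120: heading 300 -> 60
RT 90: heading 60 -> 330
FD 16: (3,-5.196) -> (16.856,-13.196) [heading=330, draw]
FD 8: (16.856,-13.196) -> (23.785,-17.196) [heading=330, draw]
LT 180: heading 330 -> 150
FD 9: (23.785,-17.196) -> (15.99,-12.696) [heading=150, draw]
LT 120: heading 150 -> 270
FD 20: (15.99,-12.696) -> (15.99,-32.696) [heading=270, draw]
FD 13: (15.99,-32.696) -> (15.99,-45.696) [heading=270, draw]
Final: pos=(15.99,-45.696), heading=270, 6 segment(s) drawn
Segments drawn: 6

Answer: 6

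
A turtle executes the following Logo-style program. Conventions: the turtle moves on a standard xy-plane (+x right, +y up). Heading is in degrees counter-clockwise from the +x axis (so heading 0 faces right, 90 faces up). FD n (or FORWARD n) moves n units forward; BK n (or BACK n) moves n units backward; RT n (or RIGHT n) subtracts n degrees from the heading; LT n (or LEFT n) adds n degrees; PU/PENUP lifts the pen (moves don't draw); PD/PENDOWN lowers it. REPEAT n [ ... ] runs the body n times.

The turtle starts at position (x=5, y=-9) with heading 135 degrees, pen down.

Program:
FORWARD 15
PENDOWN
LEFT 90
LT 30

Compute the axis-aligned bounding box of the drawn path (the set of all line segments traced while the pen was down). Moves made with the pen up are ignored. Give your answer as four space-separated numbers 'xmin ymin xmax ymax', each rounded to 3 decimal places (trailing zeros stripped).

Executing turtle program step by step:
Start: pos=(5,-9), heading=135, pen down
FD 15: (5,-9) -> (-5.607,1.607) [heading=135, draw]
PD: pen down
LT 90: heading 135 -> 225
LT 30: heading 225 -> 255
Final: pos=(-5.607,1.607), heading=255, 1 segment(s) drawn

Segment endpoints: x in {-5.607, 5}, y in {-9, 1.607}
xmin=-5.607, ymin=-9, xmax=5, ymax=1.607

Answer: -5.607 -9 5 1.607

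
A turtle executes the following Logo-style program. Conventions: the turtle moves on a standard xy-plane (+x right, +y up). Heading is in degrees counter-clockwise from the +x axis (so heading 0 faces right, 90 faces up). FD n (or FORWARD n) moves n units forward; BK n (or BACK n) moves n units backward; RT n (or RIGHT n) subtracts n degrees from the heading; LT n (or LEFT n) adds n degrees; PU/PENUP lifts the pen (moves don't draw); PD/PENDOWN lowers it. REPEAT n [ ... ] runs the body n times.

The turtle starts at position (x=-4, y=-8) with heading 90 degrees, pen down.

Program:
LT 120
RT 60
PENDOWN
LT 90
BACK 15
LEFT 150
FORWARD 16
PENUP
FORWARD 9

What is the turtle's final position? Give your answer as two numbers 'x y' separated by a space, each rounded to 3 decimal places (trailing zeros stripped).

Answer: 25.151 17.49

Derivation:
Executing turtle program step by step:
Start: pos=(-4,-8), heading=90, pen down
LT 120: heading 90 -> 210
RT 60: heading 210 -> 150
PD: pen down
LT 90: heading 150 -> 240
BK 15: (-4,-8) -> (3.5,4.99) [heading=240, draw]
LT 150: heading 240 -> 30
FD 16: (3.5,4.99) -> (17.356,12.99) [heading=30, draw]
PU: pen up
FD 9: (17.356,12.99) -> (25.151,17.49) [heading=30, move]
Final: pos=(25.151,17.49), heading=30, 2 segment(s) drawn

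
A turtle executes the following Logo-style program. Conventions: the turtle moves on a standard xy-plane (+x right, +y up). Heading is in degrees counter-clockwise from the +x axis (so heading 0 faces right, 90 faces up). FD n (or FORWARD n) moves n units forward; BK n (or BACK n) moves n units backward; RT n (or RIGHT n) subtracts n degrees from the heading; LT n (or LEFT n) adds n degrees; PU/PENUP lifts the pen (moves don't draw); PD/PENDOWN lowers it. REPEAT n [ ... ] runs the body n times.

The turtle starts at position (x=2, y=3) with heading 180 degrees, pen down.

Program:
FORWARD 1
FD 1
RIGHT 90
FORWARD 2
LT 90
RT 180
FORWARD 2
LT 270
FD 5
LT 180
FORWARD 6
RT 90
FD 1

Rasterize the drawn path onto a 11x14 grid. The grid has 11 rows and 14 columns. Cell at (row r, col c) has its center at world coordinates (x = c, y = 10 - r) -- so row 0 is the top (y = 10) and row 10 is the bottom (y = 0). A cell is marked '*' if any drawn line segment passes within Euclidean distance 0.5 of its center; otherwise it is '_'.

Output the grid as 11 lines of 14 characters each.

Segment 0: (2,3) -> (1,3)
Segment 1: (1,3) -> (0,3)
Segment 2: (0,3) -> (0,5)
Segment 3: (0,5) -> (2,5)
Segment 4: (2,5) -> (2,0)
Segment 5: (2,0) -> (2,6)
Segment 6: (2,6) -> (3,6)

Answer: ______________
______________
______________
______________
__**__________
***___________
*_*___________
***___________
__*___________
__*___________
__*___________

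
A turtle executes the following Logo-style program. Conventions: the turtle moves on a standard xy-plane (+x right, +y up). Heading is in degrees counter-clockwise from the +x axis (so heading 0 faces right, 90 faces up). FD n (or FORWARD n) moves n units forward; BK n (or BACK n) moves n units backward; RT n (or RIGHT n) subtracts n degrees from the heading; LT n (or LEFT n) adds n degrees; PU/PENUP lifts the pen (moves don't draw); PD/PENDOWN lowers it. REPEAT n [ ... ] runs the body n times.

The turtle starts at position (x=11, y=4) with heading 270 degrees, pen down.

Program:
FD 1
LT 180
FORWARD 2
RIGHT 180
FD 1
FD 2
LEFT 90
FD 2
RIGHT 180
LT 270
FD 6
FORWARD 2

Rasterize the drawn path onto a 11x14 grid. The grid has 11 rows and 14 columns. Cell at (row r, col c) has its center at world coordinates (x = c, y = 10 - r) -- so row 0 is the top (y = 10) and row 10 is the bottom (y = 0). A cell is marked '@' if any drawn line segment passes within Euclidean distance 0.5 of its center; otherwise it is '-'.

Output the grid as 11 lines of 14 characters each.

Answer: -------------@
-------------@
-------------@
-------------@
-------------@
-----------@-@
-----------@-@
-----------@-@
-----------@@@
--------------
--------------

Derivation:
Segment 0: (11,4) -> (11,3)
Segment 1: (11,3) -> (11,5)
Segment 2: (11,5) -> (11,4)
Segment 3: (11,4) -> (11,2)
Segment 4: (11,2) -> (13,2)
Segment 5: (13,2) -> (13,8)
Segment 6: (13,8) -> (13,10)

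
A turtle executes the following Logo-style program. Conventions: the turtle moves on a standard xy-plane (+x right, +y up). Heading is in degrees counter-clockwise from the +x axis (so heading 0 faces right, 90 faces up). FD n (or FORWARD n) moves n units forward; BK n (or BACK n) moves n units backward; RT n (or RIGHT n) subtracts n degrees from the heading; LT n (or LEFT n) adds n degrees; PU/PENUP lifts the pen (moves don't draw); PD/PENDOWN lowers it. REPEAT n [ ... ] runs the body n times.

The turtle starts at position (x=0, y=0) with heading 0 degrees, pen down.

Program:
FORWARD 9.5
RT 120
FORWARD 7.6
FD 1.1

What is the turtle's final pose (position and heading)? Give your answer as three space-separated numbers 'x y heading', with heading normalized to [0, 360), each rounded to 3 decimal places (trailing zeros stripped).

Answer: 5.15 -7.534 240

Derivation:
Executing turtle program step by step:
Start: pos=(0,0), heading=0, pen down
FD 9.5: (0,0) -> (9.5,0) [heading=0, draw]
RT 120: heading 0 -> 240
FD 7.6: (9.5,0) -> (5.7,-6.582) [heading=240, draw]
FD 1.1: (5.7,-6.582) -> (5.15,-7.534) [heading=240, draw]
Final: pos=(5.15,-7.534), heading=240, 3 segment(s) drawn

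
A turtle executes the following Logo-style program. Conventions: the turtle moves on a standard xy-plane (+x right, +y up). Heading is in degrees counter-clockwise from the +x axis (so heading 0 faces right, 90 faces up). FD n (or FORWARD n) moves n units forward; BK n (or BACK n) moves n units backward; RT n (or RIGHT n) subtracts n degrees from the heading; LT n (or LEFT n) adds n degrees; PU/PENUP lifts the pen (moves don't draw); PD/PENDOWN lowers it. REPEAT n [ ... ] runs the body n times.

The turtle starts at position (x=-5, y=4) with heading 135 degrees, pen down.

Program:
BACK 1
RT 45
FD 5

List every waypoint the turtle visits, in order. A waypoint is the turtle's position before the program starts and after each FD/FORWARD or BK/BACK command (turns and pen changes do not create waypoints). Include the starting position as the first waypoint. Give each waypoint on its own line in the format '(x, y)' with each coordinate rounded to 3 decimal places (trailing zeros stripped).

Answer: (-5, 4)
(-4.293, 3.293)
(-4.293, 8.293)

Derivation:
Executing turtle program step by step:
Start: pos=(-5,4), heading=135, pen down
BK 1: (-5,4) -> (-4.293,3.293) [heading=135, draw]
RT 45: heading 135 -> 90
FD 5: (-4.293,3.293) -> (-4.293,8.293) [heading=90, draw]
Final: pos=(-4.293,8.293), heading=90, 2 segment(s) drawn
Waypoints (3 total):
(-5, 4)
(-4.293, 3.293)
(-4.293, 8.293)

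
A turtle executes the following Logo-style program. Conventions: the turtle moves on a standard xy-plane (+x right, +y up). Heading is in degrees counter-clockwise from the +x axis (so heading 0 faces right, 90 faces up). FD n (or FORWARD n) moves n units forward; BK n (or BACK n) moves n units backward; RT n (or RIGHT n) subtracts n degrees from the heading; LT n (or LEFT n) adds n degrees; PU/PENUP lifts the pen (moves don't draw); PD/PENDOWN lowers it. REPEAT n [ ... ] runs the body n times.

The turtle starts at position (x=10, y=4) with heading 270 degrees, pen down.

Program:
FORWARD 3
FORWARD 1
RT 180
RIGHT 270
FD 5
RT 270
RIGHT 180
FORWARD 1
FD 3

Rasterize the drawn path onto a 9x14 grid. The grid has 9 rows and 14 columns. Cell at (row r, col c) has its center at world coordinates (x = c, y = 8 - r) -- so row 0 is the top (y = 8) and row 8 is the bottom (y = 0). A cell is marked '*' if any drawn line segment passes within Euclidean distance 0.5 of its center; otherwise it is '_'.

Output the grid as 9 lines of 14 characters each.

Segment 0: (10,4) -> (10,1)
Segment 1: (10,1) -> (10,0)
Segment 2: (10,0) -> (5,-0)
Segment 3: (5,-0) -> (5,1)
Segment 4: (5,1) -> (5,4)

Answer: ______________
______________
______________
______________
_____*____*___
_____*____*___
_____*____*___
_____*____*___
_____******___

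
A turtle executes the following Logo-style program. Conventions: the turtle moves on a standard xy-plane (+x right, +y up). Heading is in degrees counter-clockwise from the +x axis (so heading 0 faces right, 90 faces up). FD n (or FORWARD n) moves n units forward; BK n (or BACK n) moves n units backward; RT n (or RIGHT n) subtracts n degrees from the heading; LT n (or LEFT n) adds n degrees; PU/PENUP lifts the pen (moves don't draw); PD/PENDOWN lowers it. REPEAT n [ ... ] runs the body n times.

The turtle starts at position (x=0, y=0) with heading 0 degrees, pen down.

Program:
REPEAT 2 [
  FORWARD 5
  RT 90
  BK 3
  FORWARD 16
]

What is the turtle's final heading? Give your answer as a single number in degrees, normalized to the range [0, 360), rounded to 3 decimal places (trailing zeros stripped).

Answer: 180

Derivation:
Executing turtle program step by step:
Start: pos=(0,0), heading=0, pen down
REPEAT 2 [
  -- iteration 1/2 --
  FD 5: (0,0) -> (5,0) [heading=0, draw]
  RT 90: heading 0 -> 270
  BK 3: (5,0) -> (5,3) [heading=270, draw]
  FD 16: (5,3) -> (5,-13) [heading=270, draw]
  -- iteration 2/2 --
  FD 5: (5,-13) -> (5,-18) [heading=270, draw]
  RT 90: heading 270 -> 180
  BK 3: (5,-18) -> (8,-18) [heading=180, draw]
  FD 16: (8,-18) -> (-8,-18) [heading=180, draw]
]
Final: pos=(-8,-18), heading=180, 6 segment(s) drawn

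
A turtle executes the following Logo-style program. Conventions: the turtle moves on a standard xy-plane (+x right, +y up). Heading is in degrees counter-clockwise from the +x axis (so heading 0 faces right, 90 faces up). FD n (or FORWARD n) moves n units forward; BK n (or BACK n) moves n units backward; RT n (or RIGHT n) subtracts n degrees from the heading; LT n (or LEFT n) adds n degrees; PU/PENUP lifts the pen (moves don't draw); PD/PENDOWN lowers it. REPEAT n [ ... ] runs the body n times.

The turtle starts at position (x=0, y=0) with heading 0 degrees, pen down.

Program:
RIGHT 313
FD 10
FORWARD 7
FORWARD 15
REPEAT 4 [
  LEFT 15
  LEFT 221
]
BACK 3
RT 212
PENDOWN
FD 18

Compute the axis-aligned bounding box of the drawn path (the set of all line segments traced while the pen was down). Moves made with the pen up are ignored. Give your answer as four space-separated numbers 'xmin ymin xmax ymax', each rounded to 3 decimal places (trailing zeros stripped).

Answer: 0 0 31.042 41.832

Derivation:
Executing turtle program step by step:
Start: pos=(0,0), heading=0, pen down
RT 313: heading 0 -> 47
FD 10: (0,0) -> (6.82,7.314) [heading=47, draw]
FD 7: (6.82,7.314) -> (11.594,12.433) [heading=47, draw]
FD 15: (11.594,12.433) -> (21.824,23.403) [heading=47, draw]
REPEAT 4 [
  -- iteration 1/4 --
  LT 15: heading 47 -> 62
  LT 221: heading 62 -> 283
  -- iteration 2/4 --
  LT 15: heading 283 -> 298
  LT 221: heading 298 -> 159
  -- iteration 3/4 --
  LT 15: heading 159 -> 174
  LT 221: heading 174 -> 35
  -- iteration 4/4 --
  LT 15: heading 35 -> 50
  LT 221: heading 50 -> 271
]
BK 3: (21.824,23.403) -> (21.772,26.403) [heading=271, draw]
RT 212: heading 271 -> 59
PD: pen down
FD 18: (21.772,26.403) -> (31.042,41.832) [heading=59, draw]
Final: pos=(31.042,41.832), heading=59, 5 segment(s) drawn

Segment endpoints: x in {0, 6.82, 11.594, 21.772, 21.824, 31.042}, y in {0, 7.314, 12.433, 23.403, 26.403, 41.832}
xmin=0, ymin=0, xmax=31.042, ymax=41.832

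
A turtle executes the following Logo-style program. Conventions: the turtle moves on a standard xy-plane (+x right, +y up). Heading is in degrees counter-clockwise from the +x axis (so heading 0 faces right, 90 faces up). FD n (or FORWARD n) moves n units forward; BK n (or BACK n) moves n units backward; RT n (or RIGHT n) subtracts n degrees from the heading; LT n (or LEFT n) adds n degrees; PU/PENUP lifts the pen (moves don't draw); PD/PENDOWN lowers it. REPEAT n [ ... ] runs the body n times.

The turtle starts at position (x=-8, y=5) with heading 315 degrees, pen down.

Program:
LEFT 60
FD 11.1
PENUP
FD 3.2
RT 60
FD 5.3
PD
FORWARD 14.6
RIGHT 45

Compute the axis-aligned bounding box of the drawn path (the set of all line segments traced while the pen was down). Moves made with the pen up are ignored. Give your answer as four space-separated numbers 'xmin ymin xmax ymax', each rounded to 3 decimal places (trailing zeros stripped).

Answer: -8 -5.37 19.884 7.873

Derivation:
Executing turtle program step by step:
Start: pos=(-8,5), heading=315, pen down
LT 60: heading 315 -> 15
FD 11.1: (-8,5) -> (2.722,7.873) [heading=15, draw]
PU: pen up
FD 3.2: (2.722,7.873) -> (5.813,8.701) [heading=15, move]
RT 60: heading 15 -> 315
FD 5.3: (5.813,8.701) -> (9.56,4.953) [heading=315, move]
PD: pen down
FD 14.6: (9.56,4.953) -> (19.884,-5.37) [heading=315, draw]
RT 45: heading 315 -> 270
Final: pos=(19.884,-5.37), heading=270, 2 segment(s) drawn

Segment endpoints: x in {-8, 2.722, 9.56, 19.884}, y in {-5.37, 4.953, 5, 7.873}
xmin=-8, ymin=-5.37, xmax=19.884, ymax=7.873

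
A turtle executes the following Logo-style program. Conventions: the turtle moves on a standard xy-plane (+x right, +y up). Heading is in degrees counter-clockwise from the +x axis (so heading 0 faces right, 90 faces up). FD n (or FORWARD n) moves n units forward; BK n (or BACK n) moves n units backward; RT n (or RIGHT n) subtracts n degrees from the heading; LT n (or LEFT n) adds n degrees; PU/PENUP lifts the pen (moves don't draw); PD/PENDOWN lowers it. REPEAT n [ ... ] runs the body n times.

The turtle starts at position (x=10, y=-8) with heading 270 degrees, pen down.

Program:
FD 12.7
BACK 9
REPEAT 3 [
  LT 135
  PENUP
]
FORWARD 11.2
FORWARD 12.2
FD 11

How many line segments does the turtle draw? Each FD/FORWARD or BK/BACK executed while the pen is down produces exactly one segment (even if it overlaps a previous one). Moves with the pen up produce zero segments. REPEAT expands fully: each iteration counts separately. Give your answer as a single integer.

Executing turtle program step by step:
Start: pos=(10,-8), heading=270, pen down
FD 12.7: (10,-8) -> (10,-20.7) [heading=270, draw]
BK 9: (10,-20.7) -> (10,-11.7) [heading=270, draw]
REPEAT 3 [
  -- iteration 1/3 --
  LT 135: heading 270 -> 45
  PU: pen up
  -- iteration 2/3 --
  LT 135: heading 45 -> 180
  PU: pen up
  -- iteration 3/3 --
  LT 135: heading 180 -> 315
  PU: pen up
]
FD 11.2: (10,-11.7) -> (17.92,-19.62) [heading=315, move]
FD 12.2: (17.92,-19.62) -> (26.546,-28.246) [heading=315, move]
FD 11: (26.546,-28.246) -> (34.324,-36.024) [heading=315, move]
Final: pos=(34.324,-36.024), heading=315, 2 segment(s) drawn
Segments drawn: 2

Answer: 2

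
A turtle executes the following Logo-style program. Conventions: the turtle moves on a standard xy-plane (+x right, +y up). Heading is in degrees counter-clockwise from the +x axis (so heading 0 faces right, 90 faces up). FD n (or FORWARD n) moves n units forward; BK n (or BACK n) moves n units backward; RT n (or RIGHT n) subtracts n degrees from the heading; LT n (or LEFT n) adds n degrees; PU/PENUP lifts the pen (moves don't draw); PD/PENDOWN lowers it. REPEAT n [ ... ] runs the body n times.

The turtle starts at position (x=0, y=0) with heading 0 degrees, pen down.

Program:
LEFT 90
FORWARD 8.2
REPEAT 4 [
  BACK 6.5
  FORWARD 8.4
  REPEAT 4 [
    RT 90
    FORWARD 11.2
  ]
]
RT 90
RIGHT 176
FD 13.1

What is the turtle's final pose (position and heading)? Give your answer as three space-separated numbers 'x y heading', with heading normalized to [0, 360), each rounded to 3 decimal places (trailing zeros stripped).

Answer: -13.068 14.886 184

Derivation:
Executing turtle program step by step:
Start: pos=(0,0), heading=0, pen down
LT 90: heading 0 -> 90
FD 8.2: (0,0) -> (0,8.2) [heading=90, draw]
REPEAT 4 [
  -- iteration 1/4 --
  BK 6.5: (0,8.2) -> (0,1.7) [heading=90, draw]
  FD 8.4: (0,1.7) -> (0,10.1) [heading=90, draw]
  REPEAT 4 [
    -- iteration 1/4 --
    RT 90: heading 90 -> 0
    FD 11.2: (0,10.1) -> (11.2,10.1) [heading=0, draw]
    -- iteration 2/4 --
    RT 90: heading 0 -> 270
    FD 11.2: (11.2,10.1) -> (11.2,-1.1) [heading=270, draw]
    -- iteration 3/4 --
    RT 90: heading 270 -> 180
    FD 11.2: (11.2,-1.1) -> (0,-1.1) [heading=180, draw]
    -- iteration 4/4 --
    RT 90: heading 180 -> 90
    FD 11.2: (0,-1.1) -> (0,10.1) [heading=90, draw]
  ]
  -- iteration 2/4 --
  BK 6.5: (0,10.1) -> (0,3.6) [heading=90, draw]
  FD 8.4: (0,3.6) -> (0,12) [heading=90, draw]
  REPEAT 4 [
    -- iteration 1/4 --
    RT 90: heading 90 -> 0
    FD 11.2: (0,12) -> (11.2,12) [heading=0, draw]
    -- iteration 2/4 --
    RT 90: heading 0 -> 270
    FD 11.2: (11.2,12) -> (11.2,0.8) [heading=270, draw]
    -- iteration 3/4 --
    RT 90: heading 270 -> 180
    FD 11.2: (11.2,0.8) -> (0,0.8) [heading=180, draw]
    -- iteration 4/4 --
    RT 90: heading 180 -> 90
    FD 11.2: (0,0.8) -> (0,12) [heading=90, draw]
  ]
  -- iteration 3/4 --
  BK 6.5: (0,12) -> (0,5.5) [heading=90, draw]
  FD 8.4: (0,5.5) -> (0,13.9) [heading=90, draw]
  REPEAT 4 [
    -- iteration 1/4 --
    RT 90: heading 90 -> 0
    FD 11.2: (0,13.9) -> (11.2,13.9) [heading=0, draw]
    -- iteration 2/4 --
    RT 90: heading 0 -> 270
    FD 11.2: (11.2,13.9) -> (11.2,2.7) [heading=270, draw]
    -- iteration 3/4 --
    RT 90: heading 270 -> 180
    FD 11.2: (11.2,2.7) -> (0,2.7) [heading=180, draw]
    -- iteration 4/4 --
    RT 90: heading 180 -> 90
    FD 11.2: (0,2.7) -> (0,13.9) [heading=90, draw]
  ]
  -- iteration 4/4 --
  BK 6.5: (0,13.9) -> (0,7.4) [heading=90, draw]
  FD 8.4: (0,7.4) -> (0,15.8) [heading=90, draw]
  REPEAT 4 [
    -- iteration 1/4 --
    RT 90: heading 90 -> 0
    FD 11.2: (0,15.8) -> (11.2,15.8) [heading=0, draw]
    -- iteration 2/4 --
    RT 90: heading 0 -> 270
    FD 11.2: (11.2,15.8) -> (11.2,4.6) [heading=270, draw]
    -- iteration 3/4 --
    RT 90: heading 270 -> 180
    FD 11.2: (11.2,4.6) -> (0,4.6) [heading=180, draw]
    -- iteration 4/4 --
    RT 90: heading 180 -> 90
    FD 11.2: (0,4.6) -> (0,15.8) [heading=90, draw]
  ]
]
RT 90: heading 90 -> 0
RT 176: heading 0 -> 184
FD 13.1: (0,15.8) -> (-13.068,14.886) [heading=184, draw]
Final: pos=(-13.068,14.886), heading=184, 26 segment(s) drawn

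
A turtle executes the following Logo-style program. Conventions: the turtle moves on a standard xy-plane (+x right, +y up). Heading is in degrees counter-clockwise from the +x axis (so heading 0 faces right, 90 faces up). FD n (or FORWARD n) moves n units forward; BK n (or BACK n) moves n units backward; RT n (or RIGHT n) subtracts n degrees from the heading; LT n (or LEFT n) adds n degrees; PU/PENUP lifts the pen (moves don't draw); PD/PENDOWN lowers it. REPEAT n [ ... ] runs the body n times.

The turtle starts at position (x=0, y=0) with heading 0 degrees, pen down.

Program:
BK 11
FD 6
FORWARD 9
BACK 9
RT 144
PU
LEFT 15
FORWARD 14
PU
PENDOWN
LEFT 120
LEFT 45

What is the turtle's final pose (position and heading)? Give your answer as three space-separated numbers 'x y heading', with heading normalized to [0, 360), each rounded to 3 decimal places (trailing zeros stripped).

Answer: -13.81 -10.88 36

Derivation:
Executing turtle program step by step:
Start: pos=(0,0), heading=0, pen down
BK 11: (0,0) -> (-11,0) [heading=0, draw]
FD 6: (-11,0) -> (-5,0) [heading=0, draw]
FD 9: (-5,0) -> (4,0) [heading=0, draw]
BK 9: (4,0) -> (-5,0) [heading=0, draw]
RT 144: heading 0 -> 216
PU: pen up
LT 15: heading 216 -> 231
FD 14: (-5,0) -> (-13.81,-10.88) [heading=231, move]
PU: pen up
PD: pen down
LT 120: heading 231 -> 351
LT 45: heading 351 -> 36
Final: pos=(-13.81,-10.88), heading=36, 4 segment(s) drawn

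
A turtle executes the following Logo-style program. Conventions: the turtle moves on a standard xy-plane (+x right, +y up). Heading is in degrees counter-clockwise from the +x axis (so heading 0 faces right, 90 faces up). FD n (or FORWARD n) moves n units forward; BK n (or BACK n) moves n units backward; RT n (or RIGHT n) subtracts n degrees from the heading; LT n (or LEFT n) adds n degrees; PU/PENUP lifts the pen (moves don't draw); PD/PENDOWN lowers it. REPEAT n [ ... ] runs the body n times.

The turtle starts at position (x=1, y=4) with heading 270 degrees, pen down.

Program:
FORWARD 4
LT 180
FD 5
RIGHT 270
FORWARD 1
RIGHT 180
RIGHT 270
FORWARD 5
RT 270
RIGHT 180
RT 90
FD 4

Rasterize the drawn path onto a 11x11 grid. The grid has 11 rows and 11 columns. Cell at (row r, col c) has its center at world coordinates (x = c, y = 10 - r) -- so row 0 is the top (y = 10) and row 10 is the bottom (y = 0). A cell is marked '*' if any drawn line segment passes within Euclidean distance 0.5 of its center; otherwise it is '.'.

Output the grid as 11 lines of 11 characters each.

Answer: *..........
*..........
*..........
*..........
*..........
**.........
.*.........
.*.........
.*.........
.*.........
.*.........

Derivation:
Segment 0: (1,4) -> (1,0)
Segment 1: (1,0) -> (1,5)
Segment 2: (1,5) -> (0,5)
Segment 3: (0,5) -> (-0,10)
Segment 4: (-0,10) -> (0,6)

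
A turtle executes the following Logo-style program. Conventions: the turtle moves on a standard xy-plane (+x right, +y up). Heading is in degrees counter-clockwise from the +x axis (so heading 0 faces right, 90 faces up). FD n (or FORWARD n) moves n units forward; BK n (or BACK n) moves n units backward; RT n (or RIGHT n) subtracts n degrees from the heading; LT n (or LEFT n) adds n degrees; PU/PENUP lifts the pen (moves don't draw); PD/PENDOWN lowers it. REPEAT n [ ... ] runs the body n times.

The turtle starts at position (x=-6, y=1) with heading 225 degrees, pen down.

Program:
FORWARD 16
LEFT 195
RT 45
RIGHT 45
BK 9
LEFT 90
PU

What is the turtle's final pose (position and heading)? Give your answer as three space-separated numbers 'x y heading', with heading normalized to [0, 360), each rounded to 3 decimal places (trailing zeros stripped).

Executing turtle program step by step:
Start: pos=(-6,1), heading=225, pen down
FD 16: (-6,1) -> (-17.314,-10.314) [heading=225, draw]
LT 195: heading 225 -> 60
RT 45: heading 60 -> 15
RT 45: heading 15 -> 330
BK 9: (-17.314,-10.314) -> (-25.108,-5.814) [heading=330, draw]
LT 90: heading 330 -> 60
PU: pen up
Final: pos=(-25.108,-5.814), heading=60, 2 segment(s) drawn

Answer: -25.108 -5.814 60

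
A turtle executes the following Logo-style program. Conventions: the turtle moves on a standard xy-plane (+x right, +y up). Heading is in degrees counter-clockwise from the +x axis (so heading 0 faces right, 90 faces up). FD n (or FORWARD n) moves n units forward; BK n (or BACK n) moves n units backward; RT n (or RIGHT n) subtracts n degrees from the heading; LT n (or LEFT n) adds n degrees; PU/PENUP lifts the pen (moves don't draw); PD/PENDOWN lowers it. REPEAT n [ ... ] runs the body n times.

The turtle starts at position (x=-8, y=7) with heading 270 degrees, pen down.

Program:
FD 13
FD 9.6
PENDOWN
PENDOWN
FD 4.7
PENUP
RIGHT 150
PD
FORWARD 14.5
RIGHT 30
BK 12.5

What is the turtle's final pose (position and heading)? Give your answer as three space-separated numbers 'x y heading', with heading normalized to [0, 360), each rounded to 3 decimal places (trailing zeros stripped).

Executing turtle program step by step:
Start: pos=(-8,7), heading=270, pen down
FD 13: (-8,7) -> (-8,-6) [heading=270, draw]
FD 9.6: (-8,-6) -> (-8,-15.6) [heading=270, draw]
PD: pen down
PD: pen down
FD 4.7: (-8,-15.6) -> (-8,-20.3) [heading=270, draw]
PU: pen up
RT 150: heading 270 -> 120
PD: pen down
FD 14.5: (-8,-20.3) -> (-15.25,-7.743) [heading=120, draw]
RT 30: heading 120 -> 90
BK 12.5: (-15.25,-7.743) -> (-15.25,-20.243) [heading=90, draw]
Final: pos=(-15.25,-20.243), heading=90, 5 segment(s) drawn

Answer: -15.25 -20.243 90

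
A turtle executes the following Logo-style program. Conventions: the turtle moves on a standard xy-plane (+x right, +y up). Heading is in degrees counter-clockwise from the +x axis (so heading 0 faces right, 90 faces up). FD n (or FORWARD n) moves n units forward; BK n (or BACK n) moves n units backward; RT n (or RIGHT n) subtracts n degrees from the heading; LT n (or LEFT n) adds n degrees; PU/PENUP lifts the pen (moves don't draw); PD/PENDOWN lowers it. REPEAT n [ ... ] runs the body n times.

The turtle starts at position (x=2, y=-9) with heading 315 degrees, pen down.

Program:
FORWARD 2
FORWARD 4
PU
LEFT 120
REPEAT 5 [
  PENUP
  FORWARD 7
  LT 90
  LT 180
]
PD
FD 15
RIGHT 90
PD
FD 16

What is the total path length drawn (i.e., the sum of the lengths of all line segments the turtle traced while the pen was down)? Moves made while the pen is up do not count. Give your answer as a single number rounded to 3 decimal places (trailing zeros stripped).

Executing turtle program step by step:
Start: pos=(2,-9), heading=315, pen down
FD 2: (2,-9) -> (3.414,-10.414) [heading=315, draw]
FD 4: (3.414,-10.414) -> (6.243,-13.243) [heading=315, draw]
PU: pen up
LT 120: heading 315 -> 75
REPEAT 5 [
  -- iteration 1/5 --
  PU: pen up
  FD 7: (6.243,-13.243) -> (8.054,-6.481) [heading=75, move]
  LT 90: heading 75 -> 165
  LT 180: heading 165 -> 345
  -- iteration 2/5 --
  PU: pen up
  FD 7: (8.054,-6.481) -> (14.816,-8.293) [heading=345, move]
  LT 90: heading 345 -> 75
  LT 180: heading 75 -> 255
  -- iteration 3/5 --
  PU: pen up
  FD 7: (14.816,-8.293) -> (13.004,-15.054) [heading=255, move]
  LT 90: heading 255 -> 345
  LT 180: heading 345 -> 165
  -- iteration 4/5 --
  PU: pen up
  FD 7: (13.004,-15.054) -> (6.243,-13.243) [heading=165, move]
  LT 90: heading 165 -> 255
  LT 180: heading 255 -> 75
  -- iteration 5/5 --
  PU: pen up
  FD 7: (6.243,-13.243) -> (8.054,-6.481) [heading=75, move]
  LT 90: heading 75 -> 165
  LT 180: heading 165 -> 345
]
PD: pen down
FD 15: (8.054,-6.481) -> (22.543,-10.363) [heading=345, draw]
RT 90: heading 345 -> 255
PD: pen down
FD 16: (22.543,-10.363) -> (18.402,-25.818) [heading=255, draw]
Final: pos=(18.402,-25.818), heading=255, 4 segment(s) drawn

Segment lengths:
  seg 1: (2,-9) -> (3.414,-10.414), length = 2
  seg 2: (3.414,-10.414) -> (6.243,-13.243), length = 4
  seg 3: (8.054,-6.481) -> (22.543,-10.363), length = 15
  seg 4: (22.543,-10.363) -> (18.402,-25.818), length = 16
Total = 37

Answer: 37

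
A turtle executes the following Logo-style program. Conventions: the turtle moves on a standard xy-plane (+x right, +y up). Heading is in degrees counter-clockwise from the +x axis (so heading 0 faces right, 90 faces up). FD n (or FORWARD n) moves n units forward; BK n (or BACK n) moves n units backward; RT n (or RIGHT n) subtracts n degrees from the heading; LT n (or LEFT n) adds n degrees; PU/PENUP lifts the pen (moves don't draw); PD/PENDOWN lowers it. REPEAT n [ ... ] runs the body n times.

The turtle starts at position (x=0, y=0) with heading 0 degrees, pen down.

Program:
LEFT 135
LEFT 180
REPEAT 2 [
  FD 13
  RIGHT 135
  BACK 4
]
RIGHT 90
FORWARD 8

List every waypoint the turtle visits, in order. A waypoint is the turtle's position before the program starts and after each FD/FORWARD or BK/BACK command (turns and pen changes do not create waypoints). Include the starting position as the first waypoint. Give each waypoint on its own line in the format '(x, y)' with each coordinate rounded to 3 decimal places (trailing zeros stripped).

Executing turtle program step by step:
Start: pos=(0,0), heading=0, pen down
LT 135: heading 0 -> 135
LT 180: heading 135 -> 315
REPEAT 2 [
  -- iteration 1/2 --
  FD 13: (0,0) -> (9.192,-9.192) [heading=315, draw]
  RT 135: heading 315 -> 180
  BK 4: (9.192,-9.192) -> (13.192,-9.192) [heading=180, draw]
  -- iteration 2/2 --
  FD 13: (13.192,-9.192) -> (0.192,-9.192) [heading=180, draw]
  RT 135: heading 180 -> 45
  BK 4: (0.192,-9.192) -> (-2.636,-12.021) [heading=45, draw]
]
RT 90: heading 45 -> 315
FD 8: (-2.636,-12.021) -> (3.021,-17.678) [heading=315, draw]
Final: pos=(3.021,-17.678), heading=315, 5 segment(s) drawn
Waypoints (6 total):
(0, 0)
(9.192, -9.192)
(13.192, -9.192)
(0.192, -9.192)
(-2.636, -12.021)
(3.021, -17.678)

Answer: (0, 0)
(9.192, -9.192)
(13.192, -9.192)
(0.192, -9.192)
(-2.636, -12.021)
(3.021, -17.678)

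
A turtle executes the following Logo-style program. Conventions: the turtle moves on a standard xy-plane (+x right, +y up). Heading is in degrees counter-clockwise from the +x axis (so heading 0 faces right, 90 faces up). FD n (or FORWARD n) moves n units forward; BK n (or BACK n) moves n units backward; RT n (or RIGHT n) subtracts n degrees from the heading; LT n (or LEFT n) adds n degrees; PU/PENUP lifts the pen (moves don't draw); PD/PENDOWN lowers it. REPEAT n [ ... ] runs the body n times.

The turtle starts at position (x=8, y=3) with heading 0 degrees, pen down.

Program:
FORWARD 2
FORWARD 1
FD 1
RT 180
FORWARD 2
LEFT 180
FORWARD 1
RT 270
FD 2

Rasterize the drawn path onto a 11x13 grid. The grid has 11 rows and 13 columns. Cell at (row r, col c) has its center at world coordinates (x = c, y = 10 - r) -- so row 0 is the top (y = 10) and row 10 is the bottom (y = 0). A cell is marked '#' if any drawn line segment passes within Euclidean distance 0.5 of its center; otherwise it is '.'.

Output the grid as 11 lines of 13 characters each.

Segment 0: (8,3) -> (10,3)
Segment 1: (10,3) -> (11,3)
Segment 2: (11,3) -> (12,3)
Segment 3: (12,3) -> (10,3)
Segment 4: (10,3) -> (11,3)
Segment 5: (11,3) -> (11,5)

Answer: .............
.............
.............
.............
.............
...........#.
...........#.
........#####
.............
.............
.............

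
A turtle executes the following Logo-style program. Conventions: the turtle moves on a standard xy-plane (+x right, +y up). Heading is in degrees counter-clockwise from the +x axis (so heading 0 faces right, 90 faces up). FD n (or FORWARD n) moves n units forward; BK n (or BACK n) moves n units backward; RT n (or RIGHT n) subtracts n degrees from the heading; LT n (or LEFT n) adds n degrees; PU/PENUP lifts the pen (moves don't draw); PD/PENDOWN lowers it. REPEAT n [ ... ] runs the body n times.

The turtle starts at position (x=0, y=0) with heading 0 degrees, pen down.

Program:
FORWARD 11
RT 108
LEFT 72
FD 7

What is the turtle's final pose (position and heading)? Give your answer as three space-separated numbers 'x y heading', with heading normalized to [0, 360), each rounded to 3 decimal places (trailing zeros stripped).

Answer: 16.663 -4.114 324

Derivation:
Executing turtle program step by step:
Start: pos=(0,0), heading=0, pen down
FD 11: (0,0) -> (11,0) [heading=0, draw]
RT 108: heading 0 -> 252
LT 72: heading 252 -> 324
FD 7: (11,0) -> (16.663,-4.114) [heading=324, draw]
Final: pos=(16.663,-4.114), heading=324, 2 segment(s) drawn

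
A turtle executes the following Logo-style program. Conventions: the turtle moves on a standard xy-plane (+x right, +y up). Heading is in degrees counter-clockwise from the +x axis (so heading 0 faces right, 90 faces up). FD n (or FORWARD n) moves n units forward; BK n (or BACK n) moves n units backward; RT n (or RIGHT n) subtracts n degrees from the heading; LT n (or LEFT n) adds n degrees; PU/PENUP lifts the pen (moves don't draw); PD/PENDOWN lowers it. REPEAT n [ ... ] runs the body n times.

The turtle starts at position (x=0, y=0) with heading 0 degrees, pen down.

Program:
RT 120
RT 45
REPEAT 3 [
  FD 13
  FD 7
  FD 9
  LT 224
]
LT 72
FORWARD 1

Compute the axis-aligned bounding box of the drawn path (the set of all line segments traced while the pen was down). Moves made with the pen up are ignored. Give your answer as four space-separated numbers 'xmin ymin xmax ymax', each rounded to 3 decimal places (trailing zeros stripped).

Answer: -28.012 -11.534 0 17.352

Derivation:
Executing turtle program step by step:
Start: pos=(0,0), heading=0, pen down
RT 120: heading 0 -> 240
RT 45: heading 240 -> 195
REPEAT 3 [
  -- iteration 1/3 --
  FD 13: (0,0) -> (-12.557,-3.365) [heading=195, draw]
  FD 7: (-12.557,-3.365) -> (-19.319,-5.176) [heading=195, draw]
  FD 9: (-19.319,-5.176) -> (-28.012,-7.506) [heading=195, draw]
  LT 224: heading 195 -> 59
  -- iteration 2/3 --
  FD 13: (-28.012,-7.506) -> (-21.316,3.637) [heading=59, draw]
  FD 7: (-21.316,3.637) -> (-17.711,9.638) [heading=59, draw]
  FD 9: (-17.711,9.638) -> (-13.076,17.352) [heading=59, draw]
  LT 224: heading 59 -> 283
  -- iteration 3/3 --
  FD 13: (-13.076,17.352) -> (-10.151,4.685) [heading=283, draw]
  FD 7: (-10.151,4.685) -> (-8.577,-2.135) [heading=283, draw]
  FD 9: (-8.577,-2.135) -> (-6.552,-10.905) [heading=283, draw]
  LT 224: heading 283 -> 147
]
LT 72: heading 147 -> 219
FD 1: (-6.552,-10.905) -> (-7.329,-11.534) [heading=219, draw]
Final: pos=(-7.329,-11.534), heading=219, 10 segment(s) drawn

Segment endpoints: x in {-28.012, -21.316, -19.319, -17.711, -13.076, -12.557, -10.151, -8.577, -7.329, -6.552, 0}, y in {-11.534, -10.905, -7.506, -5.176, -3.365, -2.135, 0, 3.637, 4.685, 9.638, 17.352}
xmin=-28.012, ymin=-11.534, xmax=0, ymax=17.352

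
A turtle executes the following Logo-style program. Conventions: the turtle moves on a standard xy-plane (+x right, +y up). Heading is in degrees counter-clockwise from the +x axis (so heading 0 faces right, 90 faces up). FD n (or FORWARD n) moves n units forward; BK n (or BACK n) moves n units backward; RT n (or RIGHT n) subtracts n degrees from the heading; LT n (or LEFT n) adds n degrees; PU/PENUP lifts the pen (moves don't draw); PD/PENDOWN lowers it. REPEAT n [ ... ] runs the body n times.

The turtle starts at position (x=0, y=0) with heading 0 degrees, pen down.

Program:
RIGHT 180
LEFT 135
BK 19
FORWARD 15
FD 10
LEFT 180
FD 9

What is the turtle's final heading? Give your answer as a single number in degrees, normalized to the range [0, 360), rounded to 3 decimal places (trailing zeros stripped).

Executing turtle program step by step:
Start: pos=(0,0), heading=0, pen down
RT 180: heading 0 -> 180
LT 135: heading 180 -> 315
BK 19: (0,0) -> (-13.435,13.435) [heading=315, draw]
FD 15: (-13.435,13.435) -> (-2.828,2.828) [heading=315, draw]
FD 10: (-2.828,2.828) -> (4.243,-4.243) [heading=315, draw]
LT 180: heading 315 -> 135
FD 9: (4.243,-4.243) -> (-2.121,2.121) [heading=135, draw]
Final: pos=(-2.121,2.121), heading=135, 4 segment(s) drawn

Answer: 135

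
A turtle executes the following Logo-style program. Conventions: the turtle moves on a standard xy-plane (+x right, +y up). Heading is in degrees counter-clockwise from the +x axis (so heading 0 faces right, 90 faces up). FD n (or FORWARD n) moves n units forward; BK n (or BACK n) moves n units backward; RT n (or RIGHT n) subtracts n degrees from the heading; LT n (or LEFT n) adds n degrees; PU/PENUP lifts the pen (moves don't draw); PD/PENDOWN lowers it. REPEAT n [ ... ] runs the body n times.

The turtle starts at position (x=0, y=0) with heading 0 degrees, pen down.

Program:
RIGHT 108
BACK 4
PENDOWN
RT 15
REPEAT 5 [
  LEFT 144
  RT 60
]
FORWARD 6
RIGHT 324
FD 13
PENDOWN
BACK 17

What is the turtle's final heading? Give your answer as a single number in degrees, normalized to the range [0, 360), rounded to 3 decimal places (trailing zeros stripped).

Answer: 333

Derivation:
Executing turtle program step by step:
Start: pos=(0,0), heading=0, pen down
RT 108: heading 0 -> 252
BK 4: (0,0) -> (1.236,3.804) [heading=252, draw]
PD: pen down
RT 15: heading 252 -> 237
REPEAT 5 [
  -- iteration 1/5 --
  LT 144: heading 237 -> 21
  RT 60: heading 21 -> 321
  -- iteration 2/5 --
  LT 144: heading 321 -> 105
  RT 60: heading 105 -> 45
  -- iteration 3/5 --
  LT 144: heading 45 -> 189
  RT 60: heading 189 -> 129
  -- iteration 4/5 --
  LT 144: heading 129 -> 273
  RT 60: heading 273 -> 213
  -- iteration 5/5 --
  LT 144: heading 213 -> 357
  RT 60: heading 357 -> 297
]
FD 6: (1.236,3.804) -> (3.96,-1.542) [heading=297, draw]
RT 324: heading 297 -> 333
FD 13: (3.96,-1.542) -> (15.543,-7.444) [heading=333, draw]
PD: pen down
BK 17: (15.543,-7.444) -> (0.396,0.274) [heading=333, draw]
Final: pos=(0.396,0.274), heading=333, 4 segment(s) drawn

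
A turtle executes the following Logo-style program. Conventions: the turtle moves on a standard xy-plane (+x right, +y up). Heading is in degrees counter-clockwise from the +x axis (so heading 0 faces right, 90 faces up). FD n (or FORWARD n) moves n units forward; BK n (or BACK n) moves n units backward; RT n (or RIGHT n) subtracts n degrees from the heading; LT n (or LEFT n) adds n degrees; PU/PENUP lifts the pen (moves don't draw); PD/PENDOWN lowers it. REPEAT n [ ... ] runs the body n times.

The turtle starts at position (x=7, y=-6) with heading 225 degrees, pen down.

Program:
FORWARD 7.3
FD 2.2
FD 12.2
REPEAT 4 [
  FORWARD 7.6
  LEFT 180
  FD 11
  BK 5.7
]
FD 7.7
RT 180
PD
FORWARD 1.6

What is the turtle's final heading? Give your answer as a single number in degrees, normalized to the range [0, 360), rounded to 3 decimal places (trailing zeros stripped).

Answer: 45

Derivation:
Executing turtle program step by step:
Start: pos=(7,-6), heading=225, pen down
FD 7.3: (7,-6) -> (1.838,-11.162) [heading=225, draw]
FD 2.2: (1.838,-11.162) -> (0.282,-12.718) [heading=225, draw]
FD 12.2: (0.282,-12.718) -> (-8.344,-21.344) [heading=225, draw]
REPEAT 4 [
  -- iteration 1/4 --
  FD 7.6: (-8.344,-21.344) -> (-13.718,-26.718) [heading=225, draw]
  LT 180: heading 225 -> 45
  FD 11: (-13.718,-26.718) -> (-5.94,-18.94) [heading=45, draw]
  BK 5.7: (-5.94,-18.94) -> (-9.971,-22.971) [heading=45, draw]
  -- iteration 2/4 --
  FD 7.6: (-9.971,-22.971) -> (-4.597,-17.597) [heading=45, draw]
  LT 180: heading 45 -> 225
  FD 11: (-4.597,-17.597) -> (-12.375,-25.375) [heading=225, draw]
  BK 5.7: (-12.375,-25.375) -> (-8.344,-21.344) [heading=225, draw]
  -- iteration 3/4 --
  FD 7.6: (-8.344,-21.344) -> (-13.718,-26.718) [heading=225, draw]
  LT 180: heading 225 -> 45
  FD 11: (-13.718,-26.718) -> (-5.94,-18.94) [heading=45, draw]
  BK 5.7: (-5.94,-18.94) -> (-9.971,-22.971) [heading=45, draw]
  -- iteration 4/4 --
  FD 7.6: (-9.971,-22.971) -> (-4.597,-17.597) [heading=45, draw]
  LT 180: heading 45 -> 225
  FD 11: (-4.597,-17.597) -> (-12.375,-25.375) [heading=225, draw]
  BK 5.7: (-12.375,-25.375) -> (-8.344,-21.344) [heading=225, draw]
]
FD 7.7: (-8.344,-21.344) -> (-13.789,-26.789) [heading=225, draw]
RT 180: heading 225 -> 45
PD: pen down
FD 1.6: (-13.789,-26.789) -> (-12.658,-25.658) [heading=45, draw]
Final: pos=(-12.658,-25.658), heading=45, 17 segment(s) drawn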